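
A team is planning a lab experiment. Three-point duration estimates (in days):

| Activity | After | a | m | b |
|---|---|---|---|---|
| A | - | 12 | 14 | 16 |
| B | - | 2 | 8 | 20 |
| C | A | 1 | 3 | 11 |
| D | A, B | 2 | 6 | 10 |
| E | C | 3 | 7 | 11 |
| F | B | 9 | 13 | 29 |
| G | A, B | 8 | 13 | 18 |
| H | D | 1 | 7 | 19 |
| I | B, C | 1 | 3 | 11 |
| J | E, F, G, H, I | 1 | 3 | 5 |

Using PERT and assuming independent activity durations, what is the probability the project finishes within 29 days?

0.279

te_A = (12 + 4·14 + 16)/6 = 84/6 = 14; σ²_A = ((16−12)/6)² = 0.444
te_B = (2 + 4·8 + 20)/6 = 54/6 = 9; σ²_B = ((20−2)/6)² = 9.000
te_C = (1 + 4·3 + 11)/6 = 24/6 = 4; σ²_C = ((11−1)/6)² = 2.778
te_D = (2 + 4·6 + 10)/6 = 36/6 = 6; σ²_D = ((10−2)/6)² = 1.778
te_E = (3 + 4·7 + 11)/6 = 42/6 = 7; σ²_E = ((11−3)/6)² = 1.778
te_F = (9 + 4·13 + 29)/6 = 90/6 = 15; σ²_F = ((29−9)/6)² = 11.111
te_G = (8 + 4·13 + 18)/6 = 78/6 = 13; σ²_G = ((18−8)/6)² = 2.778
te_H = (1 + 4·7 + 19)/6 = 48/6 = 8; σ²_H = ((19−1)/6)² = 9.000
te_I = (1 + 4·3 + 11)/6 = 24/6 = 4; σ²_I = ((11−1)/6)² = 2.778
te_J = (1 + 4·3 + 5)/6 = 18/6 = 3; σ²_J = ((5−1)/6)² = 0.444

Forward pass:
ES_A = 0; EF_A = 14
ES_B = 0; EF_B = 9
ES_C = 14; EF_C = 14+4 = 18
ES_D = max(EF_A=14, EF_B=9) = 14; EF_D = 14+6 = 20
ES_E = 18; EF_E = 18+7 = 25
ES_F = 9; EF_F = 9+15 = 24
ES_G = max(EF_A=14, EF_B=9) = 14; EF_G = 14+13 = 27
ES_H = 20; EF_H = 20+8 = 28
ES_I = max(EF_B=9, EF_C=18) = 18; EF_I = 18+4 = 22
ES_J = max(EF_E=25, EF_F=24, EF_G=27, EF_H=28, EF_I=22) = 28; EF_J = 28+3 = 31
Expected project duration μ = 31 days. Critical path: A → D → H → J.

Variance along critical path = 0.444 + 1.778 + 9.000 + 0.444 = 11.667; σ = √11.667 = 3.416 days.
Z = (29 − 31) / 3.416 = -0.586
P(T ≤ 29) = Φ(-0.586) ≈ 0.279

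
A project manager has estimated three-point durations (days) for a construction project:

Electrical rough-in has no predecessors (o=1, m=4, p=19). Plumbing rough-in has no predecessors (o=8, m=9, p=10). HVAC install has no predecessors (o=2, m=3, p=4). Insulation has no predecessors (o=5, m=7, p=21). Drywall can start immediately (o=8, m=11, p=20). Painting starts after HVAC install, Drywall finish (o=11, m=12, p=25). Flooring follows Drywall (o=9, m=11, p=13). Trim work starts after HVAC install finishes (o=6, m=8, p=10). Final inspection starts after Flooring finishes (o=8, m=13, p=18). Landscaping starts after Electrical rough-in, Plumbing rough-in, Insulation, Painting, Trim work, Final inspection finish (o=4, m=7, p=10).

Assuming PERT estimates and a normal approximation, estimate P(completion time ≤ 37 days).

0.018

te_Electrical rough-in = (1 + 4·4 + 19)/6 = 36/6 = 6; σ²_Electrical rough-in = ((19−1)/6)² = 9.000
te_Plumbing rough-in = (8 + 4·9 + 10)/6 = 54/6 = 9; σ²_Plumbing rough-in = ((10−8)/6)² = 0.111
te_HVAC install = (2 + 4·3 + 4)/6 = 18/6 = 3; σ²_HVAC install = ((4−2)/6)² = 0.111
te_Insulation = (5 + 4·7 + 21)/6 = 54/6 = 9; σ²_Insulation = ((21−5)/6)² = 7.111
te_Drywall = (8 + 4·11 + 20)/6 = 72/6 = 12; σ²_Drywall = ((20−8)/6)² = 4.000
te_Painting = (11 + 4·12 + 25)/6 = 84/6 = 14; σ²_Painting = ((25−11)/6)² = 5.444
te_Flooring = (9 + 4·11 + 13)/6 = 66/6 = 11; σ²_Flooring = ((13−9)/6)² = 0.444
te_Trim work = (6 + 4·8 + 10)/6 = 48/6 = 8; σ²_Trim work = ((10−6)/6)² = 0.444
te_Final inspection = (8 + 4·13 + 18)/6 = 78/6 = 13; σ²_Final inspection = ((18−8)/6)² = 2.778
te_Landscaping = (4 + 4·7 + 10)/6 = 42/6 = 7; σ²_Landscaping = ((10−4)/6)² = 1.000

Forward pass:
ES_Electrical rough-in = 0; EF_Electrical rough-in = 6
ES_Plumbing rough-in = 0; EF_Plumbing rough-in = 9
ES_HVAC install = 0; EF_HVAC install = 3
ES_Insulation = 0; EF_Insulation = 9
ES_Drywall = 0; EF_Drywall = 12
ES_Painting = max(EF_HVAC install=3, EF_Drywall=12) = 12; EF_Painting = 12+14 = 26
ES_Flooring = 12; EF_Flooring = 12+11 = 23
ES_Trim work = 3; EF_Trim work = 3+8 = 11
ES_Final inspection = 23; EF_Final inspection = 23+13 = 36
ES_Landscaping = max(EF_Electrical rough-in=6, EF_Plumbing rough-in=9, EF_Insulation=9, EF_Painting=26, EF_Trim work=11, EF_Final inspection=36) = 36; EF_Landscaping = 36+7 = 43
Expected project duration μ = 43 days. Critical path: Drywall → Flooring → Final inspection → Landscaping.

Variance along critical path = 4.000 + 0.444 + 2.778 + 1.000 = 8.222; σ = √8.222 = 2.867 days.
Z = (37 − 43) / 2.867 = -2.092
P(T ≤ 37) = Φ(-2.092) ≈ 0.018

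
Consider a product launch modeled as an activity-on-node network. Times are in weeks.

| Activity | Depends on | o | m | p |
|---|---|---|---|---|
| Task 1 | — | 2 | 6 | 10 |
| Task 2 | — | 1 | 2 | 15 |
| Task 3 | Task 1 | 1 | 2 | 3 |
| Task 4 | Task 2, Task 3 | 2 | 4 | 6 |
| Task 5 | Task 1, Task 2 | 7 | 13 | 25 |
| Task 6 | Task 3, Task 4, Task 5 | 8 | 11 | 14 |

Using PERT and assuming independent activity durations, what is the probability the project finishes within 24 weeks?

te_Task 1 = (2 + 4·6 + 10)/6 = 36/6 = 6; σ²_Task 1 = ((10−2)/6)² = 1.778
te_Task 2 = (1 + 4·2 + 15)/6 = 24/6 = 4; σ²_Task 2 = ((15−1)/6)² = 5.444
te_Task 3 = (1 + 4·2 + 3)/6 = 12/6 = 2; σ²_Task 3 = ((3−1)/6)² = 0.111
te_Task 4 = (2 + 4·4 + 6)/6 = 24/6 = 4; σ²_Task 4 = ((6−2)/6)² = 0.444
te_Task 5 = (7 + 4·13 + 25)/6 = 84/6 = 14; σ²_Task 5 = ((25−7)/6)² = 9.000
te_Task 6 = (8 + 4·11 + 14)/6 = 66/6 = 11; σ²_Task 6 = ((14−8)/6)² = 1.000

Forward pass:
ES_Task 1 = 0; EF_Task 1 = 6
ES_Task 2 = 0; EF_Task 2 = 4
ES_Task 3 = 6; EF_Task 3 = 6+2 = 8
ES_Task 4 = max(EF_Task 2=4, EF_Task 3=8) = 8; EF_Task 4 = 8+4 = 12
ES_Task 5 = max(EF_Task 1=6, EF_Task 2=4) = 6; EF_Task 5 = 6+14 = 20
ES_Task 6 = max(EF_Task 3=8, EF_Task 4=12, EF_Task 5=20) = 20; EF_Task 6 = 20+11 = 31
Expected project duration μ = 31 weeks. Critical path: Task 1 → Task 5 → Task 6.

Variance along critical path = 1.778 + 9.000 + 1.000 = 11.778; σ = √11.778 = 3.432 weeks.
Z = (24 − 31) / 3.432 = -2.040
P(T ≤ 24) = Φ(-2.040) ≈ 0.021

0.021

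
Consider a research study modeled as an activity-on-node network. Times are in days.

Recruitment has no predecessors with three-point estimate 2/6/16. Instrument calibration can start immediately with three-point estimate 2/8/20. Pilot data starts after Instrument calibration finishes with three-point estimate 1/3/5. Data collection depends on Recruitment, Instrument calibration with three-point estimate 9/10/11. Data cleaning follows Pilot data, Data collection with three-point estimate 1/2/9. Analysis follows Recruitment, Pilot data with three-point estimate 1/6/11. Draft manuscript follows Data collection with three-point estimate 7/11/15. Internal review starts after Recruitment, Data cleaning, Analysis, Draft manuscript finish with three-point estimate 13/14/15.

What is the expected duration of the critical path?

te_Recruitment = (2 + 4·6 + 16)/6 = 42/6 = 7
te_Instrument calibration = (2 + 4·8 + 20)/6 = 54/6 = 9
te_Pilot data = (1 + 4·3 + 5)/6 = 18/6 = 3
te_Data collection = (9 + 4·10 + 11)/6 = 60/6 = 10
te_Data cleaning = (1 + 4·2 + 9)/6 = 18/6 = 3
te_Analysis = (1 + 4·6 + 11)/6 = 36/6 = 6
te_Draft manuscript = (7 + 4·11 + 15)/6 = 66/6 = 11
te_Internal review = (13 + 4·14 + 15)/6 = 84/6 = 14

Forward pass:
ES_Recruitment = 0; EF_Recruitment = 7
ES_Instrument calibration = 0; EF_Instrument calibration = 9
ES_Pilot data = 9; EF_Pilot data = 9+3 = 12
ES_Data collection = max(EF_Recruitment=7, EF_Instrument calibration=9) = 9; EF_Data collection = 9+10 = 19
ES_Data cleaning = max(EF_Pilot data=12, EF_Data collection=19) = 19; EF_Data cleaning = 19+3 = 22
ES_Analysis = max(EF_Recruitment=7, EF_Pilot data=12) = 12; EF_Analysis = 12+6 = 18
ES_Draft manuscript = 19; EF_Draft manuscript = 19+11 = 30
ES_Internal review = max(EF_Recruitment=7, EF_Data cleaning=22, EF_Analysis=18, EF_Draft manuscript=30) = 30; EF_Internal review = 30+14 = 44
Expected project duration μ = 44 days. Critical path: Instrument calibration → Data collection → Draft manuscript → Internal review.

44 days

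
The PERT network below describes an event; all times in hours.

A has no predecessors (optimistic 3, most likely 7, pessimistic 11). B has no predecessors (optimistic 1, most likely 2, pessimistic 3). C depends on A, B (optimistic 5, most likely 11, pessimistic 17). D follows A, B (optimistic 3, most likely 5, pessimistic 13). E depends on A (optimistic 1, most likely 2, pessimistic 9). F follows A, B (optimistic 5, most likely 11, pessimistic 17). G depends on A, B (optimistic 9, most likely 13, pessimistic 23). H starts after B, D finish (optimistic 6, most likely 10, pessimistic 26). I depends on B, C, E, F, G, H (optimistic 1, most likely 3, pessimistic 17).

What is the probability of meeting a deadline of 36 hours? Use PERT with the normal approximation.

te_A = (3 + 4·7 + 11)/6 = 42/6 = 7; σ²_A = ((11−3)/6)² = 1.778
te_B = (1 + 4·2 + 3)/6 = 12/6 = 2; σ²_B = ((3−1)/6)² = 0.111
te_C = (5 + 4·11 + 17)/6 = 66/6 = 11; σ²_C = ((17−5)/6)² = 4.000
te_D = (3 + 4·5 + 13)/6 = 36/6 = 6; σ²_D = ((13−3)/6)² = 2.778
te_E = (1 + 4·2 + 9)/6 = 18/6 = 3; σ²_E = ((9−1)/6)² = 1.778
te_F = (5 + 4·11 + 17)/6 = 66/6 = 11; σ²_F = ((17−5)/6)² = 4.000
te_G = (9 + 4·13 + 23)/6 = 84/6 = 14; σ²_G = ((23−9)/6)² = 5.444
te_H = (6 + 4·10 + 26)/6 = 72/6 = 12; σ²_H = ((26−6)/6)² = 11.111
te_I = (1 + 4·3 + 17)/6 = 30/6 = 5; σ²_I = ((17−1)/6)² = 7.111

Forward pass:
ES_A = 0; EF_A = 7
ES_B = 0; EF_B = 2
ES_C = max(EF_A=7, EF_B=2) = 7; EF_C = 7+11 = 18
ES_D = max(EF_A=7, EF_B=2) = 7; EF_D = 7+6 = 13
ES_E = 7; EF_E = 7+3 = 10
ES_F = max(EF_A=7, EF_B=2) = 7; EF_F = 7+11 = 18
ES_G = max(EF_A=7, EF_B=2) = 7; EF_G = 7+14 = 21
ES_H = max(EF_B=2, EF_D=13) = 13; EF_H = 13+12 = 25
ES_I = max(EF_B=2, EF_C=18, EF_E=10, EF_F=18, EF_G=21, EF_H=25) = 25; EF_I = 25+5 = 30
Expected project duration μ = 30 hours. Critical path: A → D → H → I.

Variance along critical path = 1.778 + 2.778 + 11.111 + 7.111 = 22.778; σ = √22.778 = 4.773 hours.
Z = (36 − 30) / 4.773 = 1.257
P(T ≤ 36) = Φ(1.257) ≈ 0.896

0.896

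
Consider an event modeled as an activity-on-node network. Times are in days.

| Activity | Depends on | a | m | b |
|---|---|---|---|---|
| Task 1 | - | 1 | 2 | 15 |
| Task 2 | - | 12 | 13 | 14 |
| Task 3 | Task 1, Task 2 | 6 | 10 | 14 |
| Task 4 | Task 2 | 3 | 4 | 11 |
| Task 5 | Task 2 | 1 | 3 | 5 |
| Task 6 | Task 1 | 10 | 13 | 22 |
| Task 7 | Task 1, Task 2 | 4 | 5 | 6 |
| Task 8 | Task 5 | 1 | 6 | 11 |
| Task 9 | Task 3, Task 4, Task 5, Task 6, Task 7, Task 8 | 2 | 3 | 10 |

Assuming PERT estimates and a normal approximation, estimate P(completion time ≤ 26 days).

te_Task 1 = (1 + 4·2 + 15)/6 = 24/6 = 4; σ²_Task 1 = ((15−1)/6)² = 5.444
te_Task 2 = (12 + 4·13 + 14)/6 = 78/6 = 13; σ²_Task 2 = ((14−12)/6)² = 0.111
te_Task 3 = (6 + 4·10 + 14)/6 = 60/6 = 10; σ²_Task 3 = ((14−6)/6)² = 1.778
te_Task 4 = (3 + 4·4 + 11)/6 = 30/6 = 5; σ²_Task 4 = ((11−3)/6)² = 1.778
te_Task 5 = (1 + 4·3 + 5)/6 = 18/6 = 3; σ²_Task 5 = ((5−1)/6)² = 0.444
te_Task 6 = (10 + 4·13 + 22)/6 = 84/6 = 14; σ²_Task 6 = ((22−10)/6)² = 4.000
te_Task 7 = (4 + 4·5 + 6)/6 = 30/6 = 5; σ²_Task 7 = ((6−4)/6)² = 0.111
te_Task 8 = (1 + 4·6 + 11)/6 = 36/6 = 6; σ²_Task 8 = ((11−1)/6)² = 2.778
te_Task 9 = (2 + 4·3 + 10)/6 = 24/6 = 4; σ²_Task 9 = ((10−2)/6)² = 1.778

Forward pass:
ES_Task 1 = 0; EF_Task 1 = 4
ES_Task 2 = 0; EF_Task 2 = 13
ES_Task 3 = max(EF_Task 1=4, EF_Task 2=13) = 13; EF_Task 3 = 13+10 = 23
ES_Task 4 = 13; EF_Task 4 = 13+5 = 18
ES_Task 5 = 13; EF_Task 5 = 13+3 = 16
ES_Task 6 = 4; EF_Task 6 = 4+14 = 18
ES_Task 7 = max(EF_Task 1=4, EF_Task 2=13) = 13; EF_Task 7 = 13+5 = 18
ES_Task 8 = 16; EF_Task 8 = 16+6 = 22
ES_Task 9 = max(EF_Task 3=23, EF_Task 4=18, EF_Task 5=16, EF_Task 6=18, EF_Task 7=18, EF_Task 8=22) = 23; EF_Task 9 = 23+4 = 27
Expected project duration μ = 27 days. Critical path: Task 2 → Task 3 → Task 9.

Variance along critical path = 0.111 + 1.778 + 1.778 = 3.667; σ = √3.667 = 1.915 days.
Z = (26 − 27) / 1.915 = -0.522
P(T ≤ 26) = Φ(-0.522) ≈ 0.301

0.301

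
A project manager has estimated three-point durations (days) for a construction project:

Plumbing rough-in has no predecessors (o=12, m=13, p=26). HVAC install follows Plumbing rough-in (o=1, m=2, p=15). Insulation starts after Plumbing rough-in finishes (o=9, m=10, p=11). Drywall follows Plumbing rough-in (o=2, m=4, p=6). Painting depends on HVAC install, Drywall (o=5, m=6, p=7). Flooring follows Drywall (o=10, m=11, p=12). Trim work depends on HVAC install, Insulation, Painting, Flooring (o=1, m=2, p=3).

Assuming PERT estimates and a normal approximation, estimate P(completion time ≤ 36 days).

0.947

te_Plumbing rough-in = (12 + 4·13 + 26)/6 = 90/6 = 15; σ²_Plumbing rough-in = ((26−12)/6)² = 5.444
te_HVAC install = (1 + 4·2 + 15)/6 = 24/6 = 4; σ²_HVAC install = ((15−1)/6)² = 5.444
te_Insulation = (9 + 4·10 + 11)/6 = 60/6 = 10; σ²_Insulation = ((11−9)/6)² = 0.111
te_Drywall = (2 + 4·4 + 6)/6 = 24/6 = 4; σ²_Drywall = ((6−2)/6)² = 0.444
te_Painting = (5 + 4·6 + 7)/6 = 36/6 = 6; σ²_Painting = ((7−5)/6)² = 0.111
te_Flooring = (10 + 4·11 + 12)/6 = 66/6 = 11; σ²_Flooring = ((12−10)/6)² = 0.111
te_Trim work = (1 + 4·2 + 3)/6 = 12/6 = 2; σ²_Trim work = ((3−1)/6)² = 0.111

Forward pass:
ES_Plumbing rough-in = 0; EF_Plumbing rough-in = 15
ES_HVAC install = 15; EF_HVAC install = 15+4 = 19
ES_Insulation = 15; EF_Insulation = 15+10 = 25
ES_Drywall = 15; EF_Drywall = 15+4 = 19
ES_Painting = max(EF_HVAC install=19, EF_Drywall=19) = 19; EF_Painting = 19+6 = 25
ES_Flooring = 19; EF_Flooring = 19+11 = 30
ES_Trim work = max(EF_HVAC install=19, EF_Insulation=25, EF_Painting=25, EF_Flooring=30) = 30; EF_Trim work = 30+2 = 32
Expected project duration μ = 32 days. Critical path: Plumbing rough-in → Drywall → Flooring → Trim work.

Variance along critical path = 5.444 + 0.444 + 0.111 + 0.111 = 6.111; σ = √6.111 = 2.472 days.
Z = (36 − 32) / 2.472 = 1.618
P(T ≤ 36) = Φ(1.618) ≈ 0.947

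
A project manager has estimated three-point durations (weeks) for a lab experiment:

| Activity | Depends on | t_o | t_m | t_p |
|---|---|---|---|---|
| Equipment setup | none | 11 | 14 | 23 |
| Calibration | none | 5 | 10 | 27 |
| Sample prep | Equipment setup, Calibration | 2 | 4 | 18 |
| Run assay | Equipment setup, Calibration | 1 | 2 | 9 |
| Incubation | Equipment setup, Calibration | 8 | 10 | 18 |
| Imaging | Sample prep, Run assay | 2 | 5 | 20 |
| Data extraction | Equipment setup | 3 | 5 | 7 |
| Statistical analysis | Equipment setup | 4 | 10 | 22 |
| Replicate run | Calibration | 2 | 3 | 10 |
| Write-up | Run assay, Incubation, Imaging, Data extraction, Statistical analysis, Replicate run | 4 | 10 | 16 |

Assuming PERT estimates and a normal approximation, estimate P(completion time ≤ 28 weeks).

0.021

te_Equipment setup = (11 + 4·14 + 23)/6 = 90/6 = 15; σ²_Equipment setup = ((23−11)/6)² = 4.000
te_Calibration = (5 + 4·10 + 27)/6 = 72/6 = 12; σ²_Calibration = ((27−5)/6)² = 13.444
te_Sample prep = (2 + 4·4 + 18)/6 = 36/6 = 6; σ²_Sample prep = ((18−2)/6)² = 7.111
te_Run assay = (1 + 4·2 + 9)/6 = 18/6 = 3; σ²_Run assay = ((9−1)/6)² = 1.778
te_Incubation = (8 + 4·10 + 18)/6 = 66/6 = 11; σ²_Incubation = ((18−8)/6)² = 2.778
te_Imaging = (2 + 4·5 + 20)/6 = 42/6 = 7; σ²_Imaging = ((20−2)/6)² = 9.000
te_Data extraction = (3 + 4·5 + 7)/6 = 30/6 = 5; σ²_Data extraction = ((7−3)/6)² = 0.444
te_Statistical analysis = (4 + 4·10 + 22)/6 = 66/6 = 11; σ²_Statistical analysis = ((22−4)/6)² = 9.000
te_Replicate run = (2 + 4·3 + 10)/6 = 24/6 = 4; σ²_Replicate run = ((10−2)/6)² = 1.778
te_Write-up = (4 + 4·10 + 16)/6 = 60/6 = 10; σ²_Write-up = ((16−4)/6)² = 4.000

Forward pass:
ES_Equipment setup = 0; EF_Equipment setup = 15
ES_Calibration = 0; EF_Calibration = 12
ES_Sample prep = max(EF_Equipment setup=15, EF_Calibration=12) = 15; EF_Sample prep = 15+6 = 21
ES_Run assay = max(EF_Equipment setup=15, EF_Calibration=12) = 15; EF_Run assay = 15+3 = 18
ES_Incubation = max(EF_Equipment setup=15, EF_Calibration=12) = 15; EF_Incubation = 15+11 = 26
ES_Imaging = max(EF_Sample prep=21, EF_Run assay=18) = 21; EF_Imaging = 21+7 = 28
ES_Data extraction = 15; EF_Data extraction = 15+5 = 20
ES_Statistical analysis = 15; EF_Statistical analysis = 15+11 = 26
ES_Replicate run = 12; EF_Replicate run = 12+4 = 16
ES_Write-up = max(EF_Run assay=18, EF_Incubation=26, EF_Imaging=28, EF_Data extraction=20, EF_Statistical analysis=26, EF_Replicate run=16) = 28; EF_Write-up = 28+10 = 38
Expected project duration μ = 38 weeks. Critical path: Equipment setup → Sample prep → Imaging → Write-up.

Variance along critical path = 4.000 + 7.111 + 9.000 + 4.000 = 24.111; σ = √24.111 = 4.910 weeks.
Z = (28 − 38) / 4.910 = -2.037
P(T ≤ 28) = Φ(-2.037) ≈ 0.021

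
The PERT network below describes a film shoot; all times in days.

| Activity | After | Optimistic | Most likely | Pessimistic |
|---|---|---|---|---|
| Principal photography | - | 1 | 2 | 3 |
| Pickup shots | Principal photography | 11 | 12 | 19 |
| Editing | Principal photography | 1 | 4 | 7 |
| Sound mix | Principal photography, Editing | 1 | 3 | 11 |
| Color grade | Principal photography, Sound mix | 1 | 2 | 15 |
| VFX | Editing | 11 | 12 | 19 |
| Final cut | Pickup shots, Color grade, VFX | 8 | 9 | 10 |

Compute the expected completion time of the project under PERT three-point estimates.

te_Principal photography = (1 + 4·2 + 3)/6 = 12/6 = 2
te_Pickup shots = (11 + 4·12 + 19)/6 = 78/6 = 13
te_Editing = (1 + 4·4 + 7)/6 = 24/6 = 4
te_Sound mix = (1 + 4·3 + 11)/6 = 24/6 = 4
te_Color grade = (1 + 4·2 + 15)/6 = 24/6 = 4
te_VFX = (11 + 4·12 + 19)/6 = 78/6 = 13
te_Final cut = (8 + 4·9 + 10)/6 = 54/6 = 9

Forward pass:
ES_Principal photography = 0; EF_Principal photography = 2
ES_Pickup shots = 2; EF_Pickup shots = 2+13 = 15
ES_Editing = 2; EF_Editing = 2+4 = 6
ES_Sound mix = max(EF_Principal photography=2, EF_Editing=6) = 6; EF_Sound mix = 6+4 = 10
ES_Color grade = max(EF_Principal photography=2, EF_Sound mix=10) = 10; EF_Color grade = 10+4 = 14
ES_VFX = 6; EF_VFX = 6+13 = 19
ES_Final cut = max(EF_Pickup shots=15, EF_Color grade=14, EF_VFX=19) = 19; EF_Final cut = 19+9 = 28
Expected project duration μ = 28 days. Critical path: Principal photography → Editing → VFX → Final cut.

28 days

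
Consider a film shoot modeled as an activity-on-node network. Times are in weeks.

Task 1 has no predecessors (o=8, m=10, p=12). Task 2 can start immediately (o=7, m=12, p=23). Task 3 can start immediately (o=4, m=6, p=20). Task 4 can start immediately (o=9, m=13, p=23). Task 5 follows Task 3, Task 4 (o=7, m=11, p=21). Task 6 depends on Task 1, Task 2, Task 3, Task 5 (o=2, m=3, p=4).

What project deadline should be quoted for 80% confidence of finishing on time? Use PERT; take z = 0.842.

31.8 weeks

te_Task 1 = (8 + 4·10 + 12)/6 = 60/6 = 10; σ²_Task 1 = ((12−8)/6)² = 0.444
te_Task 2 = (7 + 4·12 + 23)/6 = 78/6 = 13; σ²_Task 2 = ((23−7)/6)² = 7.111
te_Task 3 = (4 + 4·6 + 20)/6 = 48/6 = 8; σ²_Task 3 = ((20−4)/6)² = 7.111
te_Task 4 = (9 + 4·13 + 23)/6 = 84/6 = 14; σ²_Task 4 = ((23−9)/6)² = 5.444
te_Task 5 = (7 + 4·11 + 21)/6 = 72/6 = 12; σ²_Task 5 = ((21−7)/6)² = 5.444
te_Task 6 = (2 + 4·3 + 4)/6 = 18/6 = 3; σ²_Task 6 = ((4−2)/6)² = 0.111

Forward pass:
ES_Task 1 = 0; EF_Task 1 = 10
ES_Task 2 = 0; EF_Task 2 = 13
ES_Task 3 = 0; EF_Task 3 = 8
ES_Task 4 = 0; EF_Task 4 = 14
ES_Task 5 = max(EF_Task 3=8, EF_Task 4=14) = 14; EF_Task 5 = 14+12 = 26
ES_Task 6 = max(EF_Task 1=10, EF_Task 2=13, EF_Task 3=8, EF_Task 5=26) = 26; EF_Task 6 = 26+3 = 29
Expected project duration μ = 29 weeks. Critical path: Task 4 → Task 5 → Task 6.

Variance along critical path = 5.444 + 5.444 + 0.111 = 11.000; σ = 3.317 weeks.
D = μ + z·σ = 29 + 0.842·3.317 = 31.8 weeks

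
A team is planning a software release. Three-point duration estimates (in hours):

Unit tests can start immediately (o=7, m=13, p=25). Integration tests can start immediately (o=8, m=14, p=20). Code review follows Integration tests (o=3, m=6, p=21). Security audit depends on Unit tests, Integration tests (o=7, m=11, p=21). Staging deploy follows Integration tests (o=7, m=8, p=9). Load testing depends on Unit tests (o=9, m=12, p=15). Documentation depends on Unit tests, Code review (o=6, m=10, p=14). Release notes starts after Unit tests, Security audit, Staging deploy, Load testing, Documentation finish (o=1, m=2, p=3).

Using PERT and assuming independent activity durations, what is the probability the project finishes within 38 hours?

te_Unit tests = (7 + 4·13 + 25)/6 = 84/6 = 14; σ²_Unit tests = ((25−7)/6)² = 9.000
te_Integration tests = (8 + 4·14 + 20)/6 = 84/6 = 14; σ²_Integration tests = ((20−8)/6)² = 4.000
te_Code review = (3 + 4·6 + 21)/6 = 48/6 = 8; σ²_Code review = ((21−3)/6)² = 9.000
te_Security audit = (7 + 4·11 + 21)/6 = 72/6 = 12; σ²_Security audit = ((21−7)/6)² = 5.444
te_Staging deploy = (7 + 4·8 + 9)/6 = 48/6 = 8; σ²_Staging deploy = ((9−7)/6)² = 0.111
te_Load testing = (9 + 4·12 + 15)/6 = 72/6 = 12; σ²_Load testing = ((15−9)/6)² = 1.000
te_Documentation = (6 + 4·10 + 14)/6 = 60/6 = 10; σ²_Documentation = ((14−6)/6)² = 1.778
te_Release notes = (1 + 4·2 + 3)/6 = 12/6 = 2; σ²_Release notes = ((3−1)/6)² = 0.111

Forward pass:
ES_Unit tests = 0; EF_Unit tests = 14
ES_Integration tests = 0; EF_Integration tests = 14
ES_Code review = 14; EF_Code review = 14+8 = 22
ES_Security audit = max(EF_Unit tests=14, EF_Integration tests=14) = 14; EF_Security audit = 14+12 = 26
ES_Staging deploy = 14; EF_Staging deploy = 14+8 = 22
ES_Load testing = 14; EF_Load testing = 14+12 = 26
ES_Documentation = max(EF_Unit tests=14, EF_Code review=22) = 22; EF_Documentation = 22+10 = 32
ES_Release notes = max(EF_Unit tests=14, EF_Security audit=26, EF_Staging deploy=22, EF_Load testing=26, EF_Documentation=32) = 32; EF_Release notes = 32+2 = 34
Expected project duration μ = 34 hours. Critical path: Integration tests → Code review → Documentation → Release notes.

Variance along critical path = 4.000 + 9.000 + 1.778 + 0.111 = 14.889; σ = √14.889 = 3.859 hours.
Z = (38 − 34) / 3.859 = 1.037
P(T ≤ 38) = Φ(1.037) ≈ 0.850

0.850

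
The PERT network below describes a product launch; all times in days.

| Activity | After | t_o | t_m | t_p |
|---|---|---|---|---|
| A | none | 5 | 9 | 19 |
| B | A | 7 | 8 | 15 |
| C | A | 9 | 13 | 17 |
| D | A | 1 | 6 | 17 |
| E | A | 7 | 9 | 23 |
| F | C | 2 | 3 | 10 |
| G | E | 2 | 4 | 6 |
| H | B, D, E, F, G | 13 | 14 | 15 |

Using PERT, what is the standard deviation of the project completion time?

te_A = (5 + 4·9 + 19)/6 = 60/6 = 10; σ²_A = ((19−5)/6)² = 5.444
te_B = (7 + 4·8 + 15)/6 = 54/6 = 9; σ²_B = ((15−7)/6)² = 1.778
te_C = (9 + 4·13 + 17)/6 = 78/6 = 13; σ²_C = ((17−9)/6)² = 1.778
te_D = (1 + 4·6 + 17)/6 = 42/6 = 7; σ²_D = ((17−1)/6)² = 7.111
te_E = (7 + 4·9 + 23)/6 = 66/6 = 11; σ²_E = ((23−7)/6)² = 7.111
te_F = (2 + 4·3 + 10)/6 = 24/6 = 4; σ²_F = ((10−2)/6)² = 1.778
te_G = (2 + 4·4 + 6)/6 = 24/6 = 4; σ²_G = ((6−2)/6)² = 0.444
te_H = (13 + 4·14 + 15)/6 = 84/6 = 14; σ²_H = ((15−13)/6)² = 0.111

Forward pass:
ES_A = 0; EF_A = 10
ES_B = 10; EF_B = 10+9 = 19
ES_C = 10; EF_C = 10+13 = 23
ES_D = 10; EF_D = 10+7 = 17
ES_E = 10; EF_E = 10+11 = 21
ES_F = 23; EF_F = 23+4 = 27
ES_G = 21; EF_G = 21+4 = 25
ES_H = max(EF_B=19, EF_D=17, EF_E=21, EF_F=27, EF_G=25) = 27; EF_H = 27+14 = 41
Expected project duration μ = 41 days. Critical path: A → C → F → H.

Variance along critical path = 5.444 + 1.778 + 1.778 + 0.111 = 9.111
σ = √9.111 = 3.018 days

3.02 days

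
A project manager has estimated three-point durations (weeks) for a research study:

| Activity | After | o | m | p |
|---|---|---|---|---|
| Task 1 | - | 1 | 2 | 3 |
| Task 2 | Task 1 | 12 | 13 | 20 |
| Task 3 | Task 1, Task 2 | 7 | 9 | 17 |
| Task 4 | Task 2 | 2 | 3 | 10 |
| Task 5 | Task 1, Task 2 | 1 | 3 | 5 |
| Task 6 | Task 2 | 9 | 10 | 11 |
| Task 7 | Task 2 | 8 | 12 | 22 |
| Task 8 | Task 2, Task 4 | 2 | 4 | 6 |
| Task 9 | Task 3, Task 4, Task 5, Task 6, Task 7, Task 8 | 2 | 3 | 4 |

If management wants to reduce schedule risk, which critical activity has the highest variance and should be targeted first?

te_Task 1 = (1 + 4·2 + 3)/6 = 12/6 = 2; σ²_Task 1 = ((3−1)/6)² = 0.111
te_Task 2 = (12 + 4·13 + 20)/6 = 84/6 = 14; σ²_Task 2 = ((20−12)/6)² = 1.778
te_Task 3 = (7 + 4·9 + 17)/6 = 60/6 = 10; σ²_Task 3 = ((17−7)/6)² = 2.778
te_Task 4 = (2 + 4·3 + 10)/6 = 24/6 = 4; σ²_Task 4 = ((10−2)/6)² = 1.778
te_Task 5 = (1 + 4·3 + 5)/6 = 18/6 = 3; σ²_Task 5 = ((5−1)/6)² = 0.444
te_Task 6 = (9 + 4·10 + 11)/6 = 60/6 = 10; σ²_Task 6 = ((11−9)/6)² = 0.111
te_Task 7 = (8 + 4·12 + 22)/6 = 78/6 = 13; σ²_Task 7 = ((22−8)/6)² = 5.444
te_Task 8 = (2 + 4·4 + 6)/6 = 24/6 = 4; σ²_Task 8 = ((6−2)/6)² = 0.444
te_Task 9 = (2 + 4·3 + 4)/6 = 18/6 = 3; σ²_Task 9 = ((4−2)/6)² = 0.111

Forward pass:
ES_Task 1 = 0; EF_Task 1 = 2
ES_Task 2 = 2; EF_Task 2 = 2+14 = 16
ES_Task 3 = max(EF_Task 1=2, EF_Task 2=16) = 16; EF_Task 3 = 16+10 = 26
ES_Task 4 = 16; EF_Task 4 = 16+4 = 20
ES_Task 5 = max(EF_Task 1=2, EF_Task 2=16) = 16; EF_Task 5 = 16+3 = 19
ES_Task 6 = 16; EF_Task 6 = 16+10 = 26
ES_Task 7 = 16; EF_Task 7 = 16+13 = 29
ES_Task 8 = max(EF_Task 2=16, EF_Task 4=20) = 20; EF_Task 8 = 20+4 = 24
ES_Task 9 = max(EF_Task 3=26, EF_Task 4=20, EF_Task 5=19, EF_Task 6=26, EF_Task 7=29, EF_Task 8=24) = 29; EF_Task 9 = 29+3 = 32
Expected project duration μ = 32 weeks. Critical path: Task 1 → Task 2 → Task 7 → Task 9.

Variances on critical path: σ²_Task 1=0.111, σ²_Task 2=1.778, σ²_Task 7=5.444, σ²_Task 9=0.111.
Largest is σ²_Task 7 = 5.444.

Task 7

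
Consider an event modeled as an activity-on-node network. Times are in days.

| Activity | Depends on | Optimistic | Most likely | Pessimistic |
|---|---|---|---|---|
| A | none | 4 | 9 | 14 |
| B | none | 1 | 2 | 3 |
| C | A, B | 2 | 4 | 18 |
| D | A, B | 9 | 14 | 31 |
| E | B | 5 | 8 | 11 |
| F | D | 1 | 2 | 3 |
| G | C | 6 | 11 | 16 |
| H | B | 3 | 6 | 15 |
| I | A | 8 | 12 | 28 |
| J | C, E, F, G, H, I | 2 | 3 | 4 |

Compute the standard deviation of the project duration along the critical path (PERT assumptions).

te_A = (4 + 4·9 + 14)/6 = 54/6 = 9; σ²_A = ((14−4)/6)² = 2.778
te_B = (1 + 4·2 + 3)/6 = 12/6 = 2; σ²_B = ((3−1)/6)² = 0.111
te_C = (2 + 4·4 + 18)/6 = 36/6 = 6; σ²_C = ((18−2)/6)² = 7.111
te_D = (9 + 4·14 + 31)/6 = 96/6 = 16; σ²_D = ((31−9)/6)² = 13.444
te_E = (5 + 4·8 + 11)/6 = 48/6 = 8; σ²_E = ((11−5)/6)² = 1.000
te_F = (1 + 4·2 + 3)/6 = 12/6 = 2; σ²_F = ((3−1)/6)² = 0.111
te_G = (6 + 4·11 + 16)/6 = 66/6 = 11; σ²_G = ((16−6)/6)² = 2.778
te_H = (3 + 4·6 + 15)/6 = 42/6 = 7; σ²_H = ((15−3)/6)² = 4.000
te_I = (8 + 4·12 + 28)/6 = 84/6 = 14; σ²_I = ((28−8)/6)² = 11.111
te_J = (2 + 4·3 + 4)/6 = 18/6 = 3; σ²_J = ((4−2)/6)² = 0.111

Forward pass:
ES_A = 0; EF_A = 9
ES_B = 0; EF_B = 2
ES_C = max(EF_A=9, EF_B=2) = 9; EF_C = 9+6 = 15
ES_D = max(EF_A=9, EF_B=2) = 9; EF_D = 9+16 = 25
ES_E = 2; EF_E = 2+8 = 10
ES_F = 25; EF_F = 25+2 = 27
ES_G = 15; EF_G = 15+11 = 26
ES_H = 2; EF_H = 2+7 = 9
ES_I = 9; EF_I = 9+14 = 23
ES_J = max(EF_C=15, EF_E=10, EF_F=27, EF_G=26, EF_H=9, EF_I=23) = 27; EF_J = 27+3 = 30
Expected project duration μ = 30 days. Critical path: A → D → F → J.

Variance along critical path = 2.778 + 13.444 + 0.111 + 0.111 = 16.444
σ = √16.444 = 4.055 days

4.06 days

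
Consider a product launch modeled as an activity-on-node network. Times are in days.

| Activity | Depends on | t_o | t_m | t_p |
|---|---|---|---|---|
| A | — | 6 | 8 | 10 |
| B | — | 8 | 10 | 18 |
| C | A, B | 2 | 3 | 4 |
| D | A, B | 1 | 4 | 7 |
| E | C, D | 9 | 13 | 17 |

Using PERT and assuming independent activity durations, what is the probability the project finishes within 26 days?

te_A = (6 + 4·8 + 10)/6 = 48/6 = 8; σ²_A = ((10−6)/6)² = 0.444
te_B = (8 + 4·10 + 18)/6 = 66/6 = 11; σ²_B = ((18−8)/6)² = 2.778
te_C = (2 + 4·3 + 4)/6 = 18/6 = 3; σ²_C = ((4−2)/6)² = 0.111
te_D = (1 + 4·4 + 7)/6 = 24/6 = 4; σ²_D = ((7−1)/6)² = 1.000
te_E = (9 + 4·13 + 17)/6 = 78/6 = 13; σ²_E = ((17−9)/6)² = 1.778

Forward pass:
ES_A = 0; EF_A = 8
ES_B = 0; EF_B = 11
ES_C = max(EF_A=8, EF_B=11) = 11; EF_C = 11+3 = 14
ES_D = max(EF_A=8, EF_B=11) = 11; EF_D = 11+4 = 15
ES_E = max(EF_C=14, EF_D=15) = 15; EF_E = 15+13 = 28
Expected project duration μ = 28 days. Critical path: B → D → E.

Variance along critical path = 2.778 + 1.000 + 1.778 = 5.556; σ = √5.556 = 2.357 days.
Z = (26 − 28) / 2.357 = -0.849
P(T ≤ 26) = Φ(-0.849) ≈ 0.198

0.198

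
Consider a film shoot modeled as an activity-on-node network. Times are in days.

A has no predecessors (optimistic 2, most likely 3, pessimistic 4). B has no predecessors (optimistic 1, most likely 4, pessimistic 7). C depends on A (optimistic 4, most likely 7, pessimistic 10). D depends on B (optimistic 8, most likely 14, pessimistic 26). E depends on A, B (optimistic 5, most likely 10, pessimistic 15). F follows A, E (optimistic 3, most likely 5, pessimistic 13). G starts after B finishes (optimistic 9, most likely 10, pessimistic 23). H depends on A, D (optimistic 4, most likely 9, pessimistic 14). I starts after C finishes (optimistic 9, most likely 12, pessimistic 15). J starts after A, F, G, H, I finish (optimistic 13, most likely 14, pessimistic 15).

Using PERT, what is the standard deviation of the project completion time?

te_A = (2 + 4·3 + 4)/6 = 18/6 = 3; σ²_A = ((4−2)/6)² = 0.111
te_B = (1 + 4·4 + 7)/6 = 24/6 = 4; σ²_B = ((7−1)/6)² = 1.000
te_C = (4 + 4·7 + 10)/6 = 42/6 = 7; σ²_C = ((10−4)/6)² = 1.000
te_D = (8 + 4·14 + 26)/6 = 90/6 = 15; σ²_D = ((26−8)/6)² = 9.000
te_E = (5 + 4·10 + 15)/6 = 60/6 = 10; σ²_E = ((15−5)/6)² = 2.778
te_F = (3 + 4·5 + 13)/6 = 36/6 = 6; σ²_F = ((13−3)/6)² = 2.778
te_G = (9 + 4·10 + 23)/6 = 72/6 = 12; σ²_G = ((23−9)/6)² = 5.444
te_H = (4 + 4·9 + 14)/6 = 54/6 = 9; σ²_H = ((14−4)/6)² = 2.778
te_I = (9 + 4·12 + 15)/6 = 72/6 = 12; σ²_I = ((15−9)/6)² = 1.000
te_J = (13 + 4·14 + 15)/6 = 84/6 = 14; σ²_J = ((15−13)/6)² = 0.111

Forward pass:
ES_A = 0; EF_A = 3
ES_B = 0; EF_B = 4
ES_C = 3; EF_C = 3+7 = 10
ES_D = 4; EF_D = 4+15 = 19
ES_E = max(EF_A=3, EF_B=4) = 4; EF_E = 4+10 = 14
ES_F = max(EF_A=3, EF_E=14) = 14; EF_F = 14+6 = 20
ES_G = 4; EF_G = 4+12 = 16
ES_H = max(EF_A=3, EF_D=19) = 19; EF_H = 19+9 = 28
ES_I = 10; EF_I = 10+12 = 22
ES_J = max(EF_A=3, EF_F=20, EF_G=16, EF_H=28, EF_I=22) = 28; EF_J = 28+14 = 42
Expected project duration μ = 42 days. Critical path: B → D → H → J.

Variance along critical path = 1.000 + 9.000 + 2.778 + 0.111 = 12.889
σ = √12.889 = 3.590 days

3.59 days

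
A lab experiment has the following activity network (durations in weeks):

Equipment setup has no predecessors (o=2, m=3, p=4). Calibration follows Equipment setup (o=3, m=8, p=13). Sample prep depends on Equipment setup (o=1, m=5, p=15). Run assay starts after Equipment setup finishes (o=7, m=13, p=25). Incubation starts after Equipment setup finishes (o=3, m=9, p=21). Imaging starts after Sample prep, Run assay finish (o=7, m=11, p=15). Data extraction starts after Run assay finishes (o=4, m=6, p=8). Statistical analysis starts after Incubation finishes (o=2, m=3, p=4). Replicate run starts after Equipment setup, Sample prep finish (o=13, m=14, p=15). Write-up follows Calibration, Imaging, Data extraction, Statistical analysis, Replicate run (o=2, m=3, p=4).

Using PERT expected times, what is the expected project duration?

te_Equipment setup = (2 + 4·3 + 4)/6 = 18/6 = 3
te_Calibration = (3 + 4·8 + 13)/6 = 48/6 = 8
te_Sample prep = (1 + 4·5 + 15)/6 = 36/6 = 6
te_Run assay = (7 + 4·13 + 25)/6 = 84/6 = 14
te_Incubation = (3 + 4·9 + 21)/6 = 60/6 = 10
te_Imaging = (7 + 4·11 + 15)/6 = 66/6 = 11
te_Data extraction = (4 + 4·6 + 8)/6 = 36/6 = 6
te_Statistical analysis = (2 + 4·3 + 4)/6 = 18/6 = 3
te_Replicate run = (13 + 4·14 + 15)/6 = 84/6 = 14
te_Write-up = (2 + 4·3 + 4)/6 = 18/6 = 3

Forward pass:
ES_Equipment setup = 0; EF_Equipment setup = 3
ES_Calibration = 3; EF_Calibration = 3+8 = 11
ES_Sample prep = 3; EF_Sample prep = 3+6 = 9
ES_Run assay = 3; EF_Run assay = 3+14 = 17
ES_Incubation = 3; EF_Incubation = 3+10 = 13
ES_Imaging = max(EF_Sample prep=9, EF_Run assay=17) = 17; EF_Imaging = 17+11 = 28
ES_Data extraction = 17; EF_Data extraction = 17+6 = 23
ES_Statistical analysis = 13; EF_Statistical analysis = 13+3 = 16
ES_Replicate run = max(EF_Equipment setup=3, EF_Sample prep=9) = 9; EF_Replicate run = 9+14 = 23
ES_Write-up = max(EF_Calibration=11, EF_Imaging=28, EF_Data extraction=23, EF_Statistical analysis=16, EF_Replicate run=23) = 28; EF_Write-up = 28+3 = 31
Expected project duration μ = 31 weeks. Critical path: Equipment setup → Run assay → Imaging → Write-up.

31 weeks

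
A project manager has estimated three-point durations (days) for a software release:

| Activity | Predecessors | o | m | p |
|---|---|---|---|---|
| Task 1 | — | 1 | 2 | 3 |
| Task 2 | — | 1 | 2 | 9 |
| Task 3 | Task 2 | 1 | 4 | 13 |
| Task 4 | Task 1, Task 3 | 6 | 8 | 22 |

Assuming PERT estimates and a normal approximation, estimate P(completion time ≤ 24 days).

te_Task 1 = (1 + 4·2 + 3)/6 = 12/6 = 2; σ²_Task 1 = ((3−1)/6)² = 0.111
te_Task 2 = (1 + 4·2 + 9)/6 = 18/6 = 3; σ²_Task 2 = ((9−1)/6)² = 1.778
te_Task 3 = (1 + 4·4 + 13)/6 = 30/6 = 5; σ²_Task 3 = ((13−1)/6)² = 4.000
te_Task 4 = (6 + 4·8 + 22)/6 = 60/6 = 10; σ²_Task 4 = ((22−6)/6)² = 7.111

Forward pass:
ES_Task 1 = 0; EF_Task 1 = 2
ES_Task 2 = 0; EF_Task 2 = 3
ES_Task 3 = 3; EF_Task 3 = 3+5 = 8
ES_Task 4 = max(EF_Task 1=2, EF_Task 3=8) = 8; EF_Task 4 = 8+10 = 18
Expected project duration μ = 18 days. Critical path: Task 2 → Task 3 → Task 4.

Variance along critical path = 1.778 + 4.000 + 7.111 = 12.889; σ = √12.889 = 3.590 days.
Z = (24 − 18) / 3.590 = 1.671
P(T ≤ 24) = Φ(1.671) ≈ 0.953

0.953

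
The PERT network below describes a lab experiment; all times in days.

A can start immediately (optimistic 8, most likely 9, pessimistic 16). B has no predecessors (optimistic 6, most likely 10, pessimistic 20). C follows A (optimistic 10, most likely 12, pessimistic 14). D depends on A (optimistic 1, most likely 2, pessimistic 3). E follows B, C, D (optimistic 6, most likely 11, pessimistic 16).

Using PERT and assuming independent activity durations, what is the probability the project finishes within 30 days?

te_A = (8 + 4·9 + 16)/6 = 60/6 = 10; σ²_A = ((16−8)/6)² = 1.778
te_B = (6 + 4·10 + 20)/6 = 66/6 = 11; σ²_B = ((20−6)/6)² = 5.444
te_C = (10 + 4·12 + 14)/6 = 72/6 = 12; σ²_C = ((14−10)/6)² = 0.444
te_D = (1 + 4·2 + 3)/6 = 12/6 = 2; σ²_D = ((3−1)/6)² = 0.111
te_E = (6 + 4·11 + 16)/6 = 66/6 = 11; σ²_E = ((16−6)/6)² = 2.778

Forward pass:
ES_A = 0; EF_A = 10
ES_B = 0; EF_B = 11
ES_C = 10; EF_C = 10+12 = 22
ES_D = 10; EF_D = 10+2 = 12
ES_E = max(EF_B=11, EF_C=22, EF_D=12) = 22; EF_E = 22+11 = 33
Expected project duration μ = 33 days. Critical path: A → C → E.

Variance along critical path = 1.778 + 0.444 + 2.778 = 5.000; σ = √5.000 = 2.236 days.
Z = (30 − 33) / 2.236 = -1.342
P(T ≤ 30) = Φ(-1.342) ≈ 0.090

0.090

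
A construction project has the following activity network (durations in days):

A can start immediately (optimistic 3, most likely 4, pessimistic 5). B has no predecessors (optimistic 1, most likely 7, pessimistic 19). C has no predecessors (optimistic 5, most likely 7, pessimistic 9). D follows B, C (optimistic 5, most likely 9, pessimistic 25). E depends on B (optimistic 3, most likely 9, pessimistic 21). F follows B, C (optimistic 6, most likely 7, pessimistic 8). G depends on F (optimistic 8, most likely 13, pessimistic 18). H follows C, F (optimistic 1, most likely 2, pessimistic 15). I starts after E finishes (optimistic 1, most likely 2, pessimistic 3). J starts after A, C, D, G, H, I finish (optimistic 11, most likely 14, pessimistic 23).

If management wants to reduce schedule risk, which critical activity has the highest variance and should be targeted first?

B

te_A = (3 + 4·4 + 5)/6 = 24/6 = 4; σ²_A = ((5−3)/6)² = 0.111
te_B = (1 + 4·7 + 19)/6 = 48/6 = 8; σ²_B = ((19−1)/6)² = 9.000
te_C = (5 + 4·7 + 9)/6 = 42/6 = 7; σ²_C = ((9−5)/6)² = 0.444
te_D = (5 + 4·9 + 25)/6 = 66/6 = 11; σ²_D = ((25−5)/6)² = 11.111
te_E = (3 + 4·9 + 21)/6 = 60/6 = 10; σ²_E = ((21−3)/6)² = 9.000
te_F = (6 + 4·7 + 8)/6 = 42/6 = 7; σ²_F = ((8−6)/6)² = 0.111
te_G = (8 + 4·13 + 18)/6 = 78/6 = 13; σ²_G = ((18−8)/6)² = 2.778
te_H = (1 + 4·2 + 15)/6 = 24/6 = 4; σ²_H = ((15−1)/6)² = 5.444
te_I = (1 + 4·2 + 3)/6 = 12/6 = 2; σ²_I = ((3−1)/6)² = 0.111
te_J = (11 + 4·14 + 23)/6 = 90/6 = 15; σ²_J = ((23−11)/6)² = 4.000

Forward pass:
ES_A = 0; EF_A = 4
ES_B = 0; EF_B = 8
ES_C = 0; EF_C = 7
ES_D = max(EF_B=8, EF_C=7) = 8; EF_D = 8+11 = 19
ES_E = 8; EF_E = 8+10 = 18
ES_F = max(EF_B=8, EF_C=7) = 8; EF_F = 8+7 = 15
ES_G = 15; EF_G = 15+13 = 28
ES_H = max(EF_C=7, EF_F=15) = 15; EF_H = 15+4 = 19
ES_I = 18; EF_I = 18+2 = 20
ES_J = max(EF_A=4, EF_C=7, EF_D=19, EF_G=28, EF_H=19, EF_I=20) = 28; EF_J = 28+15 = 43
Expected project duration μ = 43 days. Critical path: B → F → G → J.

Variances on critical path: σ²_B=9.000, σ²_F=0.111, σ²_G=2.778, σ²_J=4.000.
Largest is σ²_B = 9.000.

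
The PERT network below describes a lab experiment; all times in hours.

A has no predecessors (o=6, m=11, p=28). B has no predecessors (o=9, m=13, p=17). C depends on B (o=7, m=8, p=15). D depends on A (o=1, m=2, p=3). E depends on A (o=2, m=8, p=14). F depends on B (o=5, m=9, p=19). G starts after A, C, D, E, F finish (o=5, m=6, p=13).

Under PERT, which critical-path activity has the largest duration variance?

te_A = (6 + 4·11 + 28)/6 = 78/6 = 13; σ²_A = ((28−6)/6)² = 13.444
te_B = (9 + 4·13 + 17)/6 = 78/6 = 13; σ²_B = ((17−9)/6)² = 1.778
te_C = (7 + 4·8 + 15)/6 = 54/6 = 9; σ²_C = ((15−7)/6)² = 1.778
te_D = (1 + 4·2 + 3)/6 = 12/6 = 2; σ²_D = ((3−1)/6)² = 0.111
te_E = (2 + 4·8 + 14)/6 = 48/6 = 8; σ²_E = ((14−2)/6)² = 4.000
te_F = (5 + 4·9 + 19)/6 = 60/6 = 10; σ²_F = ((19−5)/6)² = 5.444
te_G = (5 + 4·6 + 13)/6 = 42/6 = 7; σ²_G = ((13−5)/6)² = 1.778

Forward pass:
ES_A = 0; EF_A = 13
ES_B = 0; EF_B = 13
ES_C = 13; EF_C = 13+9 = 22
ES_D = 13; EF_D = 13+2 = 15
ES_E = 13; EF_E = 13+8 = 21
ES_F = 13; EF_F = 13+10 = 23
ES_G = max(EF_A=13, EF_C=22, EF_D=15, EF_E=21, EF_F=23) = 23; EF_G = 23+7 = 30
Expected project duration μ = 30 hours. Critical path: B → F → G.

Variances on critical path: σ²_B=1.778, σ²_F=5.444, σ²_G=1.778.
Largest is σ²_F = 5.444.

F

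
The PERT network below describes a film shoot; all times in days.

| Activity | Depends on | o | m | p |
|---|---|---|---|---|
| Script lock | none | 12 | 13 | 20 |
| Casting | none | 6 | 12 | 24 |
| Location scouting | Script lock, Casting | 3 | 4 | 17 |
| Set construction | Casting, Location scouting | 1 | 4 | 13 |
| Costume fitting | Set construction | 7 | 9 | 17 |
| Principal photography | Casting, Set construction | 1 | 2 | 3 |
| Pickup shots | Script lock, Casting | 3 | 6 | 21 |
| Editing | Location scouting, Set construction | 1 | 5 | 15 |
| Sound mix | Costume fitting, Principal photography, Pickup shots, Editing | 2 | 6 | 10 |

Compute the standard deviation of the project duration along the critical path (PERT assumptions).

3.97 days

te_Script lock = (12 + 4·13 + 20)/6 = 84/6 = 14; σ²_Script lock = ((20−12)/6)² = 1.778
te_Casting = (6 + 4·12 + 24)/6 = 78/6 = 13; σ²_Casting = ((24−6)/6)² = 9.000
te_Location scouting = (3 + 4·4 + 17)/6 = 36/6 = 6; σ²_Location scouting = ((17−3)/6)² = 5.444
te_Set construction = (1 + 4·4 + 13)/6 = 30/6 = 5; σ²_Set construction = ((13−1)/6)² = 4.000
te_Costume fitting = (7 + 4·9 + 17)/6 = 60/6 = 10; σ²_Costume fitting = ((17−7)/6)² = 2.778
te_Principal photography = (1 + 4·2 + 3)/6 = 12/6 = 2; σ²_Principal photography = ((3−1)/6)² = 0.111
te_Pickup shots = (3 + 4·6 + 21)/6 = 48/6 = 8; σ²_Pickup shots = ((21−3)/6)² = 9.000
te_Editing = (1 + 4·5 + 15)/6 = 36/6 = 6; σ²_Editing = ((15−1)/6)² = 5.444
te_Sound mix = (2 + 4·6 + 10)/6 = 36/6 = 6; σ²_Sound mix = ((10−2)/6)² = 1.778

Forward pass:
ES_Script lock = 0; EF_Script lock = 14
ES_Casting = 0; EF_Casting = 13
ES_Location scouting = max(EF_Script lock=14, EF_Casting=13) = 14; EF_Location scouting = 14+6 = 20
ES_Set construction = max(EF_Casting=13, EF_Location scouting=20) = 20; EF_Set construction = 20+5 = 25
ES_Costume fitting = 25; EF_Costume fitting = 25+10 = 35
ES_Principal photography = max(EF_Casting=13, EF_Set construction=25) = 25; EF_Principal photography = 25+2 = 27
ES_Pickup shots = max(EF_Script lock=14, EF_Casting=13) = 14; EF_Pickup shots = 14+8 = 22
ES_Editing = max(EF_Location scouting=20, EF_Set construction=25) = 25; EF_Editing = 25+6 = 31
ES_Sound mix = max(EF_Costume fitting=35, EF_Principal photography=27, EF_Pickup shots=22, EF_Editing=31) = 35; EF_Sound mix = 35+6 = 41
Expected project duration μ = 41 days. Critical path: Script lock → Location scouting → Set construction → Costume fitting → Sound mix.

Variance along critical path = 1.778 + 5.444 + 4.000 + 2.778 + 1.778 = 15.778
σ = √15.778 = 3.972 days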